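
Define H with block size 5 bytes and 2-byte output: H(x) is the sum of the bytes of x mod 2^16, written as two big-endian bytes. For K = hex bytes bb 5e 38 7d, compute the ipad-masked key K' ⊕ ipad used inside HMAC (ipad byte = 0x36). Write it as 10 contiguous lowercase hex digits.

8d680e4b36

Key hex bytes bb 5e 38 7d is 4 bytes ≤ B = 5; zero-pad to 5 bytes: K' = bb 5e 38 7d 00.
XOR each byte with 0x36: bb⊕36=8d, 5e⊕36=68, 38⊕36=0e, 7d⊕36=4b, 00⊕36=36.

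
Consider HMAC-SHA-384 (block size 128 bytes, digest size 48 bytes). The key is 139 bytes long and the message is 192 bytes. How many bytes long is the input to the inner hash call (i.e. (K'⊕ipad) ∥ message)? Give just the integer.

Key is 139 > 128 bytes, so it is hashed to 48 bytes then zero-padded to 128: |K'| = 128.
Inner input = (K'⊕ipad) ∥ m → 128 + 192 = 320 bytes.

320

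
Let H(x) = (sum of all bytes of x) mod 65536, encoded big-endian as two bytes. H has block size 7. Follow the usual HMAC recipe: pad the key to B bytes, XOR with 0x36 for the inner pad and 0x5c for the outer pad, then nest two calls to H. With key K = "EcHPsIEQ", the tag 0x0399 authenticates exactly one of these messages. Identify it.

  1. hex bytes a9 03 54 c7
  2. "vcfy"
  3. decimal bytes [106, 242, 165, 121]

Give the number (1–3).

Key "EcHPsIEQ" = 45 63 48 50 73 49 45 51 is 8 bytes > B = 7, so hash it first: H(key) = 02 92, then zero-pad to 7 bytes: K' = 02 92 00 00 00 00 00.
K' ⊕ ipad = 34 a4 36 36 36 36 36; K' ⊕ opad = 5e ce 5c 5c 5c 5c 5c.
m1: inner = H(34 a4 36 36 36 36 36 a9 03 54 c7) = 03 ad; tag = H(5e ce 5c 5c 5c 5c 5c 03 ad) = 03a8
m2: inner = H(34 a4 36 36 36 36 36 76 63 66 79) = 03 9e; tag = H(5e ce 5c 5c 5c 5c 5c 03 9e) = 0399 ← matches
m3: inner = H(34 a4 36 36 36 36 36 6a f2 a5 79) = 04 60; tag = H(5e ce 5c 5c 5c 5c 5c 04 60) = 035c

2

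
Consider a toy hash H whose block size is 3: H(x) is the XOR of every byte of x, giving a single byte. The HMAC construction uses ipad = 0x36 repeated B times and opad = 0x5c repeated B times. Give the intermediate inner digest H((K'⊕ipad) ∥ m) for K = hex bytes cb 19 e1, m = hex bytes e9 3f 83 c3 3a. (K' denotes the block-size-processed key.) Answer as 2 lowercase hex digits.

a9

Key hex bytes cb 19 e1 is exactly B = 3 bytes: K' = cb 19 e1.
K' ⊕ ipad = fd 2f d7.
Inner input = fd 2f d7 ∥ e9 3f 83 c3 3a.
Inner hash: XOR fd⊕2f⊕d7⊕e9⊕3f⊕83⊕c3⊕3a = a9.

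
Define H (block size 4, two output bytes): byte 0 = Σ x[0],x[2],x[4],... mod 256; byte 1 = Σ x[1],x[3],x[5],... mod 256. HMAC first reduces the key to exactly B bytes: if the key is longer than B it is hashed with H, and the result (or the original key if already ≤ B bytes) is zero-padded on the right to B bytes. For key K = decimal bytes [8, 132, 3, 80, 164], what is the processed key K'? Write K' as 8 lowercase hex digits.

afd40000

|K| = 5 > B = 4, so first hash the key.
H(K): even-index sum = 175 mod 256 = 175; odd-index sum = 212 mod 256 = 212 → af d4.
Zero-pad H(K) = af d4 to 4 bytes: K' = af d4 00 00.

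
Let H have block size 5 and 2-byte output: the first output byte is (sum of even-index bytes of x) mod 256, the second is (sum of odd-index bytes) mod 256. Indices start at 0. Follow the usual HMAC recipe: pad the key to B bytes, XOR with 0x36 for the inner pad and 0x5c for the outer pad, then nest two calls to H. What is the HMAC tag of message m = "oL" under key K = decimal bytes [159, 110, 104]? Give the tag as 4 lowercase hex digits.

5017

Key decimal bytes [159, 110, 104] = 9f 6e 68 is 3 bytes ≤ B = 5; zero-pad to 5 bytes: K' = 9f 6e 68 00 00.
K' ⊕ ipad = a9 58 5e 36 36.  K' ⊕ opad = c3 32 34 5c 5c.
Inner input = (K'⊕ipad) ∥ m = a9 58 5e 36 36 ∥ 6f 4c.
Inner hash: even-index sum = 393 mod 256 = 137; odd-index sum = 253 mod 256 = 253 → 89 fd.
Outer input = (K'⊕opad) ∥ inner = c3 32 34 5c 5c ∥ 89 fd.
Outer hash (tag): even-index sum = 592 mod 256 = 80; odd-index sum = 279 mod 256 = 23 → 50 17.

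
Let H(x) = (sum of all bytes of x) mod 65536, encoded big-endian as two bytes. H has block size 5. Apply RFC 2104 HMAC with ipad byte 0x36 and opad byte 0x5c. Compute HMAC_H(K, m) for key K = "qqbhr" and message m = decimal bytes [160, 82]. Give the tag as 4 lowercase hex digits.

0172

Key "qqbhr" = 71 71 62 68 72 is exactly B = 5 bytes: K' = 71 71 62 68 72.
K' ⊕ ipad = 47 47 54 5e 44.  K' ⊕ opad = 2d 2d 3e 34 2e.
Inner input = (K'⊕ipad) ∥ m = 47 47 54 5e 44 ∥ a0 52.
Inner hash: sum = 71+71+84+94+68+160+82 = 630 → 02 76.
Outer input = (K'⊕opad) ∥ inner = 2d 2d 3e 34 2e ∥ 02 76.
Outer hash (tag): sum = 45+45+62+52+46+2+118 = 370 → 01 72.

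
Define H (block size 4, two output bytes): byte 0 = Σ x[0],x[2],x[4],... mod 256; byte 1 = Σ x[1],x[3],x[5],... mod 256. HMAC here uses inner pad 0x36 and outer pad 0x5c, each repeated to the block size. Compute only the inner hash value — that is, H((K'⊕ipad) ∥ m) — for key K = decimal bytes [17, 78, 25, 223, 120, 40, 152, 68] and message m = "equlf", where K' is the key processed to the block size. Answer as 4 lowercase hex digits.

82c2

Key decimal bytes [17, 78, 25, 223, 120, 40, 152, 68] = 11 4e 19 df 78 28 98 44 is 8 bytes > B = 4, so hash it first: H(key) = 3a 99, then zero-pad to 4 bytes: K' = 3a 99 00 00.
K' ⊕ ipad = 0c af 36 36.
Inner input = 0c af 36 36 ∥ 65 71 75 6c 66.
Inner hash: even-index sum = 386 mod 256 = 130; odd-index sum = 450 mod 256 = 194 → 82 c2.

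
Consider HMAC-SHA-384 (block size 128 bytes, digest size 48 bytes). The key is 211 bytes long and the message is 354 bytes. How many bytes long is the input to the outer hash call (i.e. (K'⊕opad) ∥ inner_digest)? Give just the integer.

176

Key is 211 > 128 bytes, so it is hashed to 48 bytes then zero-padded to 128: |K'| = 128.
Outer input = (K'⊕opad) ∥ H(inner) → 128 + 48 = 176 bytes.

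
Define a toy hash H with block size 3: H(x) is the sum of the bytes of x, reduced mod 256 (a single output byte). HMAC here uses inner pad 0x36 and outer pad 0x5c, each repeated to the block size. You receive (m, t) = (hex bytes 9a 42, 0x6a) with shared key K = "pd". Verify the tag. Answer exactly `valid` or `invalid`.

Key "pd" = 70 64 is 2 bytes ≤ B = 3; zero-pad to 3 bytes: K' = 70 64 00.
K' ⊕ ipad = 46 52 36; K' ⊕ opad = 2c 38 5c.
Inner hash: sum = 70+82+54+154+66 = 426; mod 256 = 170 → aa.
Outer hash (recomputed tag): sum = 44+56+92+170 = 362; mod 256 = 106 → 6a.
Recomputed tag = 6a; claimed = 6a → match.

valid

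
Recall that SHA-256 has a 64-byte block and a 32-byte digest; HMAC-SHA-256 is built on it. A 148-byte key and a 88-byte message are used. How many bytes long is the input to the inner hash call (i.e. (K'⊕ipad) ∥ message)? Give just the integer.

Key is 148 > 64 bytes, so it is hashed to 32 bytes then zero-padded to 64: |K'| = 64.
Inner input = (K'⊕ipad) ∥ m → 64 + 88 = 152 bytes.

152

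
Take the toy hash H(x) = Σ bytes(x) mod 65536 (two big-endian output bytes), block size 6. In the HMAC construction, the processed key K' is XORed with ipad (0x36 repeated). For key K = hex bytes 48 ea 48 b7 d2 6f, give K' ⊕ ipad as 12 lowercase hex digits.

Key hex bytes 48 ea 48 b7 d2 6f is exactly B = 6 bytes: K' = 48 ea 48 b7 d2 6f.
XOR each byte with 0x36: 48⊕36=7e, ea⊕36=dc, 48⊕36=7e, b7⊕36=81, d2⊕36=e4, 6f⊕36=59.

7edc7e81e459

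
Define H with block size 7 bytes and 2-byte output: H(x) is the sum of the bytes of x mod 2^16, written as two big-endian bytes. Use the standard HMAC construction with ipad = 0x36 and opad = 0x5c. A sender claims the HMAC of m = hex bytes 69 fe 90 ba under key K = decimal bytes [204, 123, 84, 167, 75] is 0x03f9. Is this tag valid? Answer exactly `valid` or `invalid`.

invalid

Key decimal bytes [204, 123, 84, 167, 75] = cc 7b 54 a7 4b is 5 bytes ≤ B = 7; zero-pad to 7 bytes: K' = cc 7b 54 a7 4b 00 00.
K' ⊕ ipad = fa 4d 62 91 7d 36 36; K' ⊕ opad = 90 27 08 fb 17 5c 5c.
Inner hash: sum = 250+77+98+145+125+54+54+105+254+144+186 = 1492 → 05 d4.
Outer hash (recomputed tag): sum = 144+39+8+251+23+92+92+5+212 = 866 → 03 62.
Recomputed tag = 0362; claimed = 03f9 → mismatch.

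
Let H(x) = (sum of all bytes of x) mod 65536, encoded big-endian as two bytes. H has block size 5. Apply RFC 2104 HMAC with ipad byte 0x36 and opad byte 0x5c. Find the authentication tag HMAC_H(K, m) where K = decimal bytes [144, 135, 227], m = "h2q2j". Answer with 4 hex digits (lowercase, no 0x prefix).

Key decimal bytes [144, 135, 227] = 90 87 e3 is 3 bytes ≤ B = 5; zero-pad to 5 bytes: K' = 90 87 e3 00 00.
K' ⊕ ipad = a6 b1 d5 36 36.  K' ⊕ opad = cc db bf 5c 5c.
Inner input = (K'⊕ipad) ∥ m = a6 b1 d5 36 36 ∥ 68 32 71 32 6a.
Inner hash: sum = 166+177+213+54+54+104+50+113+50+106 = 1087 → 04 3f.
Outer input = (K'⊕opad) ∥ inner = cc db bf 5c 5c ∥ 04 3f.
Outer hash (tag): sum = 204+219+191+92+92+4+63 = 865 → 03 61.

0361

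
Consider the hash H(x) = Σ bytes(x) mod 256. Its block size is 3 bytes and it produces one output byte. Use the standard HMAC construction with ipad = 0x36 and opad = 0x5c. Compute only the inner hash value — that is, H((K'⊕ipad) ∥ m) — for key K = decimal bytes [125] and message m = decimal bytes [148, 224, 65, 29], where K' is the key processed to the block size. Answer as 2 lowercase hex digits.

89

Key decimal bytes [125] = 7d is 1 byte ≤ B = 3; zero-pad to 3 bytes: K' = 7d 00 00.
K' ⊕ ipad = 4b 36 36.
Inner input = 4b 36 36 ∥ 94 e0 41 1d.
Inner hash: sum = 75+54+54+148+224+65+29 = 649; mod 256 = 137 → 89.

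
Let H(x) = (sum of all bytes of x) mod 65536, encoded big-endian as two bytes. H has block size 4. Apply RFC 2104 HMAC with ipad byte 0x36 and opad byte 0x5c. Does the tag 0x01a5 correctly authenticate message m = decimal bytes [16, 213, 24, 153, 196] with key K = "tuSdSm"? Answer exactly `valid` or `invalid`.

Key "tuSdSm" = 74 75 53 64 53 6d is 6 bytes > B = 4, so hash it first: H(key) = 02 60, then zero-pad to 4 bytes: K' = 02 60 00 00.
K' ⊕ ipad = 34 56 36 36; K' ⊕ opad = 5e 3c 5c 5c.
Inner hash: sum = 52+86+54+54+16+213+24+153+196 = 848 → 03 50.
Outer hash (recomputed tag): sum = 94+60+92+92+3+80 = 421 → 01 a5.
Recomputed tag = 01a5; claimed = 01a5 → match.

valid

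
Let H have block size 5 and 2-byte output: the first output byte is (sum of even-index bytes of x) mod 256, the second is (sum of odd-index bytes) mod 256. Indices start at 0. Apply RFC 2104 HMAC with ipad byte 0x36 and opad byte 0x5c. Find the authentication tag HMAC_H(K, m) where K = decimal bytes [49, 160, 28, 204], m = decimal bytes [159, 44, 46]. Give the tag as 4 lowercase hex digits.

661f

Key decimal bytes [49, 160, 28, 204] = 31 a0 1c cc is 4 bytes ≤ B = 5; zero-pad to 5 bytes: K' = 31 a0 1c cc 00.
K' ⊕ ipad = 07 96 2a fa 36.  K' ⊕ opad = 6d fc 40 90 5c.
Inner input = (K'⊕ipad) ∥ m = 07 96 2a fa 36 ∥ 9f 2c 2e.
Inner hash: even-index sum = 147 mod 256 = 147; odd-index sum = 605 mod 256 = 93 → 93 5d.
Outer input = (K'⊕opad) ∥ inner = 6d fc 40 90 5c ∥ 93 5d.
Outer hash (tag): even-index sum = 358 mod 256 = 102; odd-index sum = 543 mod 256 = 31 → 66 1f.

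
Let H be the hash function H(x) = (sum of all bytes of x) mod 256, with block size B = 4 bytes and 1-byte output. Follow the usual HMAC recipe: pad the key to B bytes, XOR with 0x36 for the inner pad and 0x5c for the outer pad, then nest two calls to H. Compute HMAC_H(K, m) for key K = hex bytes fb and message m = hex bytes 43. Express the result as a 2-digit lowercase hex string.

Key hex bytes fb is 1 byte ≤ B = 4; zero-pad to 4 bytes: K' = fb 00 00 00.
K' ⊕ ipad = cd 36 36 36.  K' ⊕ opad = a7 5c 5c 5c.
Inner input = (K'⊕ipad) ∥ m = cd 36 36 36 ∥ 43.
Inner hash: sum = 205+54+54+54+67 = 434; mod 256 = 178 → b2.
Outer input = (K'⊕opad) ∥ inner = a7 5c 5c 5c ∥ b2.
Outer hash (tag): sum = 167+92+92+92+178 = 621; mod 256 = 109 → 6d.

6d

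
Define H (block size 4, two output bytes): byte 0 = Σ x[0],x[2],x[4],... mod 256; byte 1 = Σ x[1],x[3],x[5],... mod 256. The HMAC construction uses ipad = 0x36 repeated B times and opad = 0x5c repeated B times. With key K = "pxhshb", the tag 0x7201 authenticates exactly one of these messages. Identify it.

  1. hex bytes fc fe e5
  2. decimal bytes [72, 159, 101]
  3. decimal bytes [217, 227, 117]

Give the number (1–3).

3

Key "pxhshb" = 70 78 68 73 68 62 is 6 bytes > B = 4, so hash it first: H(key) = 40 4d, then zero-pad to 4 bytes: K' = 40 4d 00 00.
K' ⊕ ipad = 76 7b 36 36; K' ⊕ opad = 1c 11 5c 5c.
m1: inner = H(76 7b 36 36 fc fe e5) = 8d af; tag = H(1c 11 5c 5c 8d af) = 051c
m2: inner = H(76 7b 36 36 48 9f 65) = 59 50; tag = H(1c 11 5c 5c 59 50) = d1bd
m3: inner = H(76 7b 36 36 d9 e3 75) = fa 94; tag = H(1c 11 5c 5c fa 94) = 7201 ← matches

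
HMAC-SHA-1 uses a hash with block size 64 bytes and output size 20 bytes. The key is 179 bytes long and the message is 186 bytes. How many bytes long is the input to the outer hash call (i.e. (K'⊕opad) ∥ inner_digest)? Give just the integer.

84

Key is 179 > 64 bytes, so it is hashed to 20 bytes then zero-padded to 64: |K'| = 64.
Outer input = (K'⊕opad) ∥ H(inner) → 64 + 20 = 84 bytes.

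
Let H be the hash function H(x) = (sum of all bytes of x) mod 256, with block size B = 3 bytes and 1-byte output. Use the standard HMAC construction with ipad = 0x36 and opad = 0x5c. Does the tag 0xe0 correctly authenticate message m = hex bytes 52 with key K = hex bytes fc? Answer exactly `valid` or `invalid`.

valid

Key hex bytes fc is 1 byte ≤ B = 3; zero-pad to 3 bytes: K' = fc 00 00.
K' ⊕ ipad = ca 36 36; K' ⊕ opad = a0 5c 5c.
Inner hash: sum = 202+54+54+82 = 392; mod 256 = 136 → 88.
Outer hash (recomputed tag): sum = 160+92+92+136 = 480; mod 256 = 224 → e0.
Recomputed tag = e0; claimed = e0 → match.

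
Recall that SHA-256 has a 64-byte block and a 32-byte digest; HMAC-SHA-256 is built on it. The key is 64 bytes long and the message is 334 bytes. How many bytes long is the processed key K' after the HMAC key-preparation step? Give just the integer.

Key is 64 ≤ 64 bytes, zero-padded: |K'| = 64.

64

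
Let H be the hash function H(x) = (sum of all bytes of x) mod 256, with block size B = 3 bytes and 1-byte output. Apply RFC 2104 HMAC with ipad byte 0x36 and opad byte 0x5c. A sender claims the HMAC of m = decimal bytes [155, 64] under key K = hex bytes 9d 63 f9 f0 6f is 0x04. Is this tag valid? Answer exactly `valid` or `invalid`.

Key hex bytes 9d 63 f9 f0 6f is 5 bytes > B = 3, so hash it first: H(key) = 58, then zero-pad to 3 bytes: K' = 58 00 00.
K' ⊕ ipad = 6e 36 36; K' ⊕ opad = 04 5c 5c.
Inner hash: sum = 110+54+54+155+64 = 437; mod 256 = 181 → b5.
Outer hash (recomputed tag): sum = 4+92+92+181 = 369; mod 256 = 113 → 71.
Recomputed tag = 71; claimed = 04 → mismatch.

invalid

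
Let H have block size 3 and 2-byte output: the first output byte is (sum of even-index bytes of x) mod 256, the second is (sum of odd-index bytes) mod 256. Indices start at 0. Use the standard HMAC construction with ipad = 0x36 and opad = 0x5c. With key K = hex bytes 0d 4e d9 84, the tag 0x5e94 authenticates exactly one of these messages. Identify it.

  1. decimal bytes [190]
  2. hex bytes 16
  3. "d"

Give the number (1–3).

Key hex bytes 0d 4e d9 84 is 4 bytes > B = 3, so hash it first: H(key) = e6 d2, then zero-pad to 3 bytes: K' = e6 d2 00.
K' ⊕ ipad = d0 e4 36; K' ⊕ opad = ba 8e 5c.
m1: inner = H(d0 e4 36 be) = 06 a2; tag = H(ba 8e 5c 06 a2) = b894
m2: inner = H(d0 e4 36 16) = 06 fa; tag = H(ba 8e 5c 06 fa) = 1094
m3: inner = H(d0 e4 36 64) = 06 48; tag = H(ba 8e 5c 06 48) = 5e94 ← matches

3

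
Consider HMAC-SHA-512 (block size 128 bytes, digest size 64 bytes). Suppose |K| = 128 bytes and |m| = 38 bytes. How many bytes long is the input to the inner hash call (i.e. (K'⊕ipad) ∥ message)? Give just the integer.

166

Key is 128 ≤ 128 bytes, zero-padded: |K'| = 128.
Inner input = (K'⊕ipad) ∥ m → 128 + 38 = 166 bytes.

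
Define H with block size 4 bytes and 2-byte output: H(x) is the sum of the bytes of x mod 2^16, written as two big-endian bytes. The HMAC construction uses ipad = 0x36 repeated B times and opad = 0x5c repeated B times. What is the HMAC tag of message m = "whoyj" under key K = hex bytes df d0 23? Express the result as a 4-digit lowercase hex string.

0239

Key hex bytes df d0 23 is 3 bytes ≤ B = 4; zero-pad to 4 bytes: K' = df d0 23 00.
K' ⊕ ipad = e9 e6 15 36.  K' ⊕ opad = 83 8c 7f 5c.
Inner input = (K'⊕ipad) ∥ m = e9 e6 15 36 ∥ 77 68 6f 79 6a.
Inner hash: sum = 233+230+21+54+119+104+111+121+106 = 1099 → 04 4b.
Outer input = (K'⊕opad) ∥ inner = 83 8c 7f 5c ∥ 04 4b.
Outer hash (tag): sum = 131+140+127+92+4+75 = 569 → 02 39.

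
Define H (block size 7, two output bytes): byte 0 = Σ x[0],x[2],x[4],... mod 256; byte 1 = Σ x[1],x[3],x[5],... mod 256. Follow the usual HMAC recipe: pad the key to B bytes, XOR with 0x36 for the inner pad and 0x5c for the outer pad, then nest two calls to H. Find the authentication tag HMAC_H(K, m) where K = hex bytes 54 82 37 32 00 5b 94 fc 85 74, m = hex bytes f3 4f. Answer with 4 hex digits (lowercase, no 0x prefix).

b45e

Key hex bytes 54 82 37 32 00 5b 94 fc 85 74 is 10 bytes > B = 7, so hash it first: H(key) = a4 7f, then zero-pad to 7 bytes: K' = a4 7f 00 00 00 00 00.
K' ⊕ ipad = 92 49 36 36 36 36 36.  K' ⊕ opad = f8 23 5c 5c 5c 5c 5c.
Inner input = (K'⊕ipad) ∥ m = 92 49 36 36 36 36 36 ∥ f3 4f.
Inner hash: even-index sum = 387 mod 256 = 131; odd-index sum = 424 mod 256 = 168 → 83 a8.
Outer input = (K'⊕opad) ∥ inner = f8 23 5c 5c 5c 5c 5c ∥ 83 a8.
Outer hash (tag): even-index sum = 692 mod 256 = 180; odd-index sum = 350 mod 256 = 94 → b4 5e.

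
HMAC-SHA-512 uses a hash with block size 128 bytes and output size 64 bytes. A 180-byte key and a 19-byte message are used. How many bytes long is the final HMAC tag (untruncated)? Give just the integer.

The tag is one SHA-512 digest: 64 bytes.

64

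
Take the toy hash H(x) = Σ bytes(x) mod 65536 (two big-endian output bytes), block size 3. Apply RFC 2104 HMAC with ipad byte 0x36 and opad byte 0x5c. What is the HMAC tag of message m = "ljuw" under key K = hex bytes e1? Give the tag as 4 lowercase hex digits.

Key hex bytes e1 is 1 byte ≤ B = 3; zero-pad to 3 bytes: K' = e1 00 00.
K' ⊕ ipad = d7 36 36.  K' ⊕ opad = bd 5c 5c.
Inner input = (K'⊕ipad) ∥ m = d7 36 36 ∥ 6c 6a 75 77.
Inner hash: sum = 215+54+54+108+106+117+119 = 773 → 03 05.
Outer input = (K'⊕opad) ∥ inner = bd 5c 5c ∥ 03 05.
Outer hash (tag): sum = 189+92+92+3+5 = 381 → 01 7d.

017d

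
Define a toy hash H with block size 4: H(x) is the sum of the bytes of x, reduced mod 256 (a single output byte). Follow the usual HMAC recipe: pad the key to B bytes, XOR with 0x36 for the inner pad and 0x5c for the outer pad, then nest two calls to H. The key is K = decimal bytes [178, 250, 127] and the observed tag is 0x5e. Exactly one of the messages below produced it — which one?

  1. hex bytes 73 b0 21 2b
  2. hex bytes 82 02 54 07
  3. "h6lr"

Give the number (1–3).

Key decimal bytes [178, 250, 127] = b2 fa 7f is 3 bytes ≤ B = 4; zero-pad to 4 bytes: K' = b2 fa 7f 00.
K' ⊕ ipad = 84 cc 49 36; K' ⊕ opad = ee a6 23 5c.
m1: inner = H(84 cc 49 36 73 b0 21 2b) = 3e; tag = H(ee a6 23 5c 3e) = 51
m2: inner = H(84 cc 49 36 82 02 54 07) = ae; tag = H(ee a6 23 5c ae) = c1
m3: inner = H(84 cc 49 36 68 36 6c 72) = 4b; tag = H(ee a6 23 5c 4b) = 5e ← matches

3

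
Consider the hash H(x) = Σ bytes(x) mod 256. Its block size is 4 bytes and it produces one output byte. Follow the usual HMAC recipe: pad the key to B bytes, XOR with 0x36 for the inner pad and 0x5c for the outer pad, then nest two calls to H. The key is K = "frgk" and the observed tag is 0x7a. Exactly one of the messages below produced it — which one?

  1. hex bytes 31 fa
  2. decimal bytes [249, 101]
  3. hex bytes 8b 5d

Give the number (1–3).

Key "frgk" = 66 72 67 6b is exactly B = 4 bytes: K' = 66 72 67 6b.
K' ⊕ ipad = 50 44 51 5d; K' ⊕ opad = 3a 2e 3b 37.
m1: inner = H(50 44 51 5d 31 fa) = 6d; tag = H(3a 2e 3b 37 6d) = 47
m2: inner = H(50 44 51 5d f9 65) = a0; tag = H(3a 2e 3b 37 a0) = 7a ← matches
m3: inner = H(50 44 51 5d 8b 5d) = 2a; tag = H(3a 2e 3b 37 2a) = 04

2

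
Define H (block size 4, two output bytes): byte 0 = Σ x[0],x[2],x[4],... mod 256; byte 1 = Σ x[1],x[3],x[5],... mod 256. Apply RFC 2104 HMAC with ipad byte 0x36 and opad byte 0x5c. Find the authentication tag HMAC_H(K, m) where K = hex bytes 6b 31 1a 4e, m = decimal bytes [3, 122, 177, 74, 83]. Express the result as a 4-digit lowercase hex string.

Key hex bytes 6b 31 1a 4e is exactly B = 4 bytes: K' = 6b 31 1a 4e.
K' ⊕ ipad = 5d 07 2c 78.  K' ⊕ opad = 37 6d 46 12.
Inner input = (K'⊕ipad) ∥ m = 5d 07 2c 78 ∥ 03 7a b1 4a 53.
Inner hash: even-index sum = 400 mod 256 = 144; odd-index sum = 323 mod 256 = 67 → 90 43.
Outer input = (K'⊕opad) ∥ inner = 37 6d 46 12 ∥ 90 43.
Outer hash (tag): even-index sum = 269 mod 256 = 13; odd-index sum = 194 mod 256 = 194 → 0d c2.

0dc2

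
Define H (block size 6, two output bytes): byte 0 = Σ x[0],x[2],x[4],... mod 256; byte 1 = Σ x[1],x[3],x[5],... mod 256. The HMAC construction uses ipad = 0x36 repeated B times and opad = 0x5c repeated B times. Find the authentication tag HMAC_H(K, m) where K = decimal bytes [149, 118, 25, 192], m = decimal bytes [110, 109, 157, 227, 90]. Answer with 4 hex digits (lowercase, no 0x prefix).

Key decimal bytes [149, 118, 25, 192] = 95 76 19 c0 is 4 bytes ≤ B = 6; zero-pad to 6 bytes: K' = 95 76 19 c0 00 00.
K' ⊕ ipad = a3 40 2f f6 36 36.  K' ⊕ opad = c9 2a 45 9c 5c 5c.
Inner input = (K'⊕ipad) ∥ m = a3 40 2f f6 36 36 ∥ 6e 6d 9d e3 5a.
Inner hash: even-index sum = 621 mod 256 = 109; odd-index sum = 700 mod 256 = 188 → 6d bc.
Outer input = (K'⊕opad) ∥ inner = c9 2a 45 9c 5c 5c ∥ 6d bc.
Outer hash (tag): even-index sum = 471 mod 256 = 215; odd-index sum = 478 mod 256 = 222 → d7 de.

d7de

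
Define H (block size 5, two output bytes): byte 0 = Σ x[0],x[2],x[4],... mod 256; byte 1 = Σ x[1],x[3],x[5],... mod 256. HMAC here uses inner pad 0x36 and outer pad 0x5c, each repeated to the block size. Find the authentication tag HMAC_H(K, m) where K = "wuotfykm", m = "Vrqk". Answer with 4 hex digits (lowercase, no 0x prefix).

99b9

Key "wuotfykm" = 77 75 6f 74 66 79 6b 6d is 8 bytes > B = 5, so hash it first: H(key) = b7 cf, then zero-pad to 5 bytes: K' = b7 cf 00 00 00.
K' ⊕ ipad = 81 f9 36 36 36.  K' ⊕ opad = eb 93 5c 5c 5c.
Inner input = (K'⊕ipad) ∥ m = 81 f9 36 36 36 ∥ 56 72 71 6b.
Inner hash: even-index sum = 458 mod 256 = 202; odd-index sum = 502 mod 256 = 246 → ca f6.
Outer input = (K'⊕opad) ∥ inner = eb 93 5c 5c 5c ∥ ca f6.
Outer hash (tag): even-index sum = 665 mod 256 = 153; odd-index sum = 441 mod 256 = 185 → 99 b9.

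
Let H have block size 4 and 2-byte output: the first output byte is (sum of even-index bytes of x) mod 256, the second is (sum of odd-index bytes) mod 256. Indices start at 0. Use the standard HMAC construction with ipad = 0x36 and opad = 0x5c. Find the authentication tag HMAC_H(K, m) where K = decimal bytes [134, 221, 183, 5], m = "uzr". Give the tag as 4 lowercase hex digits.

dd72

Key decimal bytes [134, 221, 183, 5] = 86 dd b7 05 is exactly B = 4 bytes: K' = 86 dd b7 05.
K' ⊕ ipad = b0 eb 81 33.  K' ⊕ opad = da 81 eb 59.
Inner input = (K'⊕ipad) ∥ m = b0 eb 81 33 ∥ 75 7a 72.
Inner hash: even-index sum = 536 mod 256 = 24; odd-index sum = 408 mod 256 = 152 → 18 98.
Outer input = (K'⊕opad) ∥ inner = da 81 eb 59 ∥ 18 98.
Outer hash (tag): even-index sum = 477 mod 256 = 221; odd-index sum = 370 mod 256 = 114 → dd 72.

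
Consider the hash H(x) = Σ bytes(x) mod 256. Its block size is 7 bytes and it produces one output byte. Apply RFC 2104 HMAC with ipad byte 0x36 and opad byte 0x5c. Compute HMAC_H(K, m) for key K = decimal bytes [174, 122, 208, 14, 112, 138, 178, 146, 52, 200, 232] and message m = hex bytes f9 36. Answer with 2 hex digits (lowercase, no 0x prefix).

Key decimal bytes [174, 122, 208, 14, 112, 138, 178, 146, 52, 200, 232] = ae 7a d0 0e 70 8a b2 92 34 c8 e8 is 11 bytes > B = 7, so hash it first: H(key) = 28, then zero-pad to 7 bytes: K' = 28 00 00 00 00 00 00.
K' ⊕ ipad = 1e 36 36 36 36 36 36.  K' ⊕ opad = 74 5c 5c 5c 5c 5c 5c.
Inner input = (K'⊕ipad) ∥ m = 1e 36 36 36 36 36 36 ∥ f9 36.
Inner hash: sum = 30+54+54+54+54+54+54+249+54 = 657; mod 256 = 145 → 91.
Outer input = (K'⊕opad) ∥ inner = 74 5c 5c 5c 5c 5c 5c ∥ 91.
Outer hash (tag): sum = 116+92+92+92+92+92+92+145 = 813; mod 256 = 45 → 2d.

2d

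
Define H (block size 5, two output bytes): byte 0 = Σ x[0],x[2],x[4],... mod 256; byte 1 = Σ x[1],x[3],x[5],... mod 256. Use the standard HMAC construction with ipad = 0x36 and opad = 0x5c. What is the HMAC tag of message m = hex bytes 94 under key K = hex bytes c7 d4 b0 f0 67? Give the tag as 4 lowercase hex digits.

Key hex bytes c7 d4 b0 f0 67 is exactly B = 5 bytes: K' = c7 d4 b0 f0 67.
K' ⊕ ipad = f1 e2 86 c6 51.  K' ⊕ opad = 9b 88 ec ac 3b.
Inner input = (K'⊕ipad) ∥ m = f1 e2 86 c6 51 ∥ 94.
Inner hash: even-index sum = 456 mod 256 = 200; odd-index sum = 572 mod 256 = 60 → c8 3c.
Outer input = (K'⊕opad) ∥ inner = 9b 88 ec ac 3b ∥ c8 3c.
Outer hash (tag): even-index sum = 510 mod 256 = 254; odd-index sum = 508 mod 256 = 252 → fe fc.

fefc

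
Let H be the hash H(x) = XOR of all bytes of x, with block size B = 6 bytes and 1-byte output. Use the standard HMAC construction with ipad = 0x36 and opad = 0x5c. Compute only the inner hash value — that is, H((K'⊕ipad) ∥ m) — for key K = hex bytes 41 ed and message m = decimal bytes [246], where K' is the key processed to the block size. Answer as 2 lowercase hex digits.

Key hex bytes 41 ed is 2 bytes ≤ B = 6; zero-pad to 6 bytes: K' = 41 ed 00 00 00 00.
K' ⊕ ipad = 77 db 36 36 36 36.
Inner input = 77 db 36 36 36 36 ∥ f6.
Inner hash: XOR 77⊕db⊕36⊕36⊕36⊕36⊕f6 = 5a.

5a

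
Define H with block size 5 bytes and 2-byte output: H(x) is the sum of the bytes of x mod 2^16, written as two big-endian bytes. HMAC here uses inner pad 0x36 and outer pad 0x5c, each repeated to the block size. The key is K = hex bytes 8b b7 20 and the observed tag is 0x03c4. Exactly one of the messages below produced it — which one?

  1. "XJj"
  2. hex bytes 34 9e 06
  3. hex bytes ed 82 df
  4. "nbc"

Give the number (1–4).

Key hex bytes 8b b7 20 is 3 bytes ≤ B = 5; zero-pad to 5 bytes: K' = 8b b7 20 00 00.
K' ⊕ ipad = bd 81 16 36 36; K' ⊕ opad = d7 eb 7c 5c 5c.
m1: inner = H(bd 81 16 36 36 58 4a 6a) = 02 cc; tag = H(d7 eb 7c 5c 5c 02 cc) = 03c4 ← matches
m2: inner = H(bd 81 16 36 36 34 9e 06) = 02 98; tag = H(d7 eb 7c 5c 5c 02 98) = 0390
m3: inner = H(bd 81 16 36 36 ed 82 df) = 04 0e; tag = H(d7 eb 7c 5c 5c 04 0e) = 0308
m4: inner = H(bd 81 16 36 36 6e 62 63) = 02 f3; tag = H(d7 eb 7c 5c 5c 02 f3) = 03eb

1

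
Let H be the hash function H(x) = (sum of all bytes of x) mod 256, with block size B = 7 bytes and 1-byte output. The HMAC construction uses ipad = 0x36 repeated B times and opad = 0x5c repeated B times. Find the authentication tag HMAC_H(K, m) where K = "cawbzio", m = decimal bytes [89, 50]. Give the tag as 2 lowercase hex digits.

43

Key "cawbzio" = 63 61 77 62 7a 69 6f is exactly B = 7 bytes: K' = 63 61 77 62 7a 69 6f.
K' ⊕ ipad = 55 57 41 54 4c 5f 59.  K' ⊕ opad = 3f 3d 2b 3e 26 35 33.
Inner input = (K'⊕ipad) ∥ m = 55 57 41 54 4c 5f 59 ∥ 59 32.
Inner hash: sum = 85+87+65+84+76+95+89+89+50 = 720; mod 256 = 208 → d0.
Outer input = (K'⊕opad) ∥ inner = 3f 3d 2b 3e 26 35 33 ∥ d0.
Outer hash (tag): sum = 63+61+43+62+38+53+51+208 = 579; mod 256 = 67 → 43.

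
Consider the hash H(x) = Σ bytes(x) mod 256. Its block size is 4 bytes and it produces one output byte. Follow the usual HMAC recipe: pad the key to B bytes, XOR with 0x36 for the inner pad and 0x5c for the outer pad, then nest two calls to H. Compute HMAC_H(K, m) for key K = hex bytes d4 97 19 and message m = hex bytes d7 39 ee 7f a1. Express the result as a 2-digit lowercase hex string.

Key hex bytes d4 97 19 is 3 bytes ≤ B = 4; zero-pad to 4 bytes: K' = d4 97 19 00.
K' ⊕ ipad = e2 a1 2f 36.  K' ⊕ opad = 88 cb 45 5c.
Inner input = (K'⊕ipad) ∥ m = e2 a1 2f 36 ∥ d7 39 ee 7f a1.
Inner hash: sum = 226+161+47+54+215+57+238+127+161 = 1286; mod 256 = 6 → 06.
Outer input = (K'⊕opad) ∥ inner = 88 cb 45 5c ∥ 06.
Outer hash (tag): sum = 136+203+69+92+6 = 506; mod 256 = 250 → fa.

fa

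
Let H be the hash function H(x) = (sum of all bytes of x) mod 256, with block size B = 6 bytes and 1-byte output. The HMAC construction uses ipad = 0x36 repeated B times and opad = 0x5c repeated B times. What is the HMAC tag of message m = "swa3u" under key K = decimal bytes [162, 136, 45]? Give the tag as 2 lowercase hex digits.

59

Key decimal bytes [162, 136, 45] = a2 88 2d is 3 bytes ≤ B = 6; zero-pad to 6 bytes: K' = a2 88 2d 00 00 00.
K' ⊕ ipad = 94 be 1b 36 36 36.  K' ⊕ opad = fe d4 71 5c 5c 5c.
Inner input = (K'⊕ipad) ∥ m = 94 be 1b 36 36 36 ∥ 73 77 61 33 75.
Inner hash: sum = 148+190+27+54+54+54+115+119+97+51+117 = 1026; mod 256 = 2 → 02.
Outer input = (K'⊕opad) ∥ inner = fe d4 71 5c 5c 5c ∥ 02.
Outer hash (tag): sum = 254+212+113+92+92+92+2 = 857; mod 256 = 89 → 59.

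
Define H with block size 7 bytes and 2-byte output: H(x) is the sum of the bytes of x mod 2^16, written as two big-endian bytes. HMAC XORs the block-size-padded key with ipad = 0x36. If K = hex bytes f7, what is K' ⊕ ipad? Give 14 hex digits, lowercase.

c1363636363636

Key hex bytes f7 is 1 byte ≤ B = 7; zero-pad to 7 bytes: K' = f7 00 00 00 00 00 00.
XOR each byte with 0x36: f7⊕36=c1, 00⊕36=36, 00⊕36=36, 00⊕36=36, 00⊕36=36, 00⊕36=36, 00⊕36=36.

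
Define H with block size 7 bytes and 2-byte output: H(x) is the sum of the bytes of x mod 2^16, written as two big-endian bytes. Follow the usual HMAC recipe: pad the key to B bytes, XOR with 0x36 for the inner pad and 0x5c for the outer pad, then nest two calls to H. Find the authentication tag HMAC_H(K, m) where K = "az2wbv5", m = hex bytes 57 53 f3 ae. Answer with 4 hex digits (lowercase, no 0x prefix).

029a

Key "az2wbv5" = 61 7a 32 77 62 76 35 is exactly B = 7 bytes: K' = 61 7a 32 77 62 76 35.
K' ⊕ ipad = 57 4c 04 41 54 40 03.  K' ⊕ opad = 3d 26 6e 2b 3e 2a 69.
Inner input = (K'⊕ipad) ∥ m = 57 4c 04 41 54 40 03 ∥ 57 53 f3 ae.
Inner hash: sum = 87+76+4+65+84+64+3+87+83+243+174 = 970 → 03 ca.
Outer input = (K'⊕opad) ∥ inner = 3d 26 6e 2b 3e 2a 69 ∥ 03 ca.
Outer hash (tag): sum = 61+38+110+43+62+42+105+3+202 = 666 → 02 9a.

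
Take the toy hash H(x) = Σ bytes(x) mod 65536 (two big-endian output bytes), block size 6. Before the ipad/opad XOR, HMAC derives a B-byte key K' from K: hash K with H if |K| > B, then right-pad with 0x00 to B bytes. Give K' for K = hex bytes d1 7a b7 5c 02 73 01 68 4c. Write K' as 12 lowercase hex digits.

038800000000

|K| = 9 > B = 6, so first hash the key.
H(K): sum = 209+122+183+92+2+115+1+104+76 = 904 → 03 88.
Zero-pad H(K) = 03 88 to 6 bytes: K' = 03 88 00 00 00 00.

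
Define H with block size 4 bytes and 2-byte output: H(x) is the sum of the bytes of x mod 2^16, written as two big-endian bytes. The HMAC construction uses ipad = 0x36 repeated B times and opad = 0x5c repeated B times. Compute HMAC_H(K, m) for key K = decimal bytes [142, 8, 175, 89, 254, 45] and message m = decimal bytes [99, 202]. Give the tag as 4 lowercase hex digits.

0279

Key decimal bytes [142, 8, 175, 89, 254, 45] = 8e 08 af 59 fe 2d is 6 bytes > B = 4, so hash it first: H(key) = 02 c9, then zero-pad to 4 bytes: K' = 02 c9 00 00.
K' ⊕ ipad = 34 ff 36 36.  K' ⊕ opad = 5e 95 5c 5c.
Inner input = (K'⊕ipad) ∥ m = 34 ff 36 36 ∥ 63 ca.
Inner hash: sum = 52+255+54+54+99+202 = 716 → 02 cc.
Outer input = (K'⊕opad) ∥ inner = 5e 95 5c 5c ∥ 02 cc.
Outer hash (tag): sum = 94+149+92+92+2+204 = 633 → 02 79.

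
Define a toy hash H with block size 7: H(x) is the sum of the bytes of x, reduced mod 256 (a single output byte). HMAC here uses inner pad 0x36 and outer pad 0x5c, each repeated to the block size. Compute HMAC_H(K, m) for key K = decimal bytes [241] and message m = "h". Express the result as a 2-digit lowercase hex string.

48

Key decimal bytes [241] = f1 is 1 byte ≤ B = 7; zero-pad to 7 bytes: K' = f1 00 00 00 00 00 00.
K' ⊕ ipad = c7 36 36 36 36 36 36.  K' ⊕ opad = ad 5c 5c 5c 5c 5c 5c.
Inner input = (K'⊕ipad) ∥ m = c7 36 36 36 36 36 36 ∥ 68.
Inner hash: sum = 199+54+54+54+54+54+54+104 = 627; mod 256 = 115 → 73.
Outer input = (K'⊕opad) ∥ inner = ad 5c 5c 5c 5c 5c 5c ∥ 73.
Outer hash (tag): sum = 173+92+92+92+92+92+92+115 = 840; mod 256 = 72 → 48.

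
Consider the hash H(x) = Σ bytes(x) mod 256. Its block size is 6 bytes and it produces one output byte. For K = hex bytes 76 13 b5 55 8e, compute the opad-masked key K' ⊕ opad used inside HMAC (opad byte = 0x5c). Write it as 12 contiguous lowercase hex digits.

2a4fe909d25c

Key hex bytes 76 13 b5 55 8e is 5 bytes ≤ B = 6; zero-pad to 6 bytes: K' = 76 13 b5 55 8e 00.
XOR each byte with 0x5c: 76⊕5c=2a, 13⊕5c=4f, b5⊕5c=e9, 55⊕5c=09, 8e⊕5c=d2, 00⊕5c=5c.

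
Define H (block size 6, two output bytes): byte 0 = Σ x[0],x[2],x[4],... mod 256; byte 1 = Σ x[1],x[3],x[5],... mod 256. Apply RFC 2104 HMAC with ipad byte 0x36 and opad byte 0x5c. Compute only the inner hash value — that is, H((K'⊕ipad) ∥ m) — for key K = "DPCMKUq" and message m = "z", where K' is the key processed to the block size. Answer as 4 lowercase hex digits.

Key "DPCMKUq" = 44 50 43 4d 4b 55 71 is 7 bytes > B = 6, so hash it first: H(key) = 43 f2, then zero-pad to 6 bytes: K' = 43 f2 00 00 00 00.
K' ⊕ ipad = 75 c4 36 36 36 36.
Inner input = 75 c4 36 36 36 36 ∥ 7a.
Inner hash: even-index sum = 347 mod 256 = 91; odd-index sum = 304 mod 256 = 48 → 5b 30.

5b30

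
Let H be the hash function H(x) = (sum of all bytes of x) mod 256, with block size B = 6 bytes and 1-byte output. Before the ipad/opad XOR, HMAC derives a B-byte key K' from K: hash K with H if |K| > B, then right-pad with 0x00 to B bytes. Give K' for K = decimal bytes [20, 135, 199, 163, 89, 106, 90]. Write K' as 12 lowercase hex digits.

220000000000

|K| = 7 > B = 6, so first hash the key.
H(K): sum = 20+135+199+163+89+106+90 = 802; mod 256 = 34 → 22.
Zero-pad H(K) = 22 to 6 bytes: K' = 22 00 00 00 00 00.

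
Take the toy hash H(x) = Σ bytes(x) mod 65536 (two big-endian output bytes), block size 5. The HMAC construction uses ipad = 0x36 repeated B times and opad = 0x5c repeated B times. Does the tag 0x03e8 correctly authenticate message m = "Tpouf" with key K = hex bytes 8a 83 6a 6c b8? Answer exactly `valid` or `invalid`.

Key hex bytes 8a 83 6a 6c b8 is exactly B = 5 bytes: K' = 8a 83 6a 6c b8.
K' ⊕ ipad = bc b5 5c 5a 8e; K' ⊕ opad = d6 df 36 30 e4.
Inner hash: sum = 188+181+92+90+142+84+112+111+117+102 = 1219 → 04 c3.
Outer hash (recomputed tag): sum = 214+223+54+48+228+4+195 = 966 → 03 c6.
Recomputed tag = 03c6; claimed = 03e8 → mismatch.

invalid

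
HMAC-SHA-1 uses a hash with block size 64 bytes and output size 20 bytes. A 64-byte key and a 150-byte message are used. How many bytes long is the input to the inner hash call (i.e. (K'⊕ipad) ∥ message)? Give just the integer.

Key is 64 ≤ 64 bytes, zero-padded: |K'| = 64.
Inner input = (K'⊕ipad) ∥ m → 64 + 150 = 214 bytes.

214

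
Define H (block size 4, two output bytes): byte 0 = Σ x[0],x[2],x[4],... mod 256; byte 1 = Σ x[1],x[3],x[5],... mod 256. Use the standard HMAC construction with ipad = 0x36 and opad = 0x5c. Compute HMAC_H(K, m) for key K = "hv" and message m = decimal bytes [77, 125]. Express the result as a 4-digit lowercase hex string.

7179

Key "hv" = 68 76 is 2 bytes ≤ B = 4; zero-pad to 4 bytes: K' = 68 76 00 00.
K' ⊕ ipad = 5e 40 36 36.  K' ⊕ opad = 34 2a 5c 5c.
Inner input = (K'⊕ipad) ∥ m = 5e 40 36 36 ∥ 4d 7d.
Inner hash: even-index sum = 225 mod 256 = 225; odd-index sum = 243 mod 256 = 243 → e1 f3.
Outer input = (K'⊕opad) ∥ inner = 34 2a 5c 5c ∥ e1 f3.
Outer hash (tag): even-index sum = 369 mod 256 = 113; odd-index sum = 377 mod 256 = 121 → 71 79.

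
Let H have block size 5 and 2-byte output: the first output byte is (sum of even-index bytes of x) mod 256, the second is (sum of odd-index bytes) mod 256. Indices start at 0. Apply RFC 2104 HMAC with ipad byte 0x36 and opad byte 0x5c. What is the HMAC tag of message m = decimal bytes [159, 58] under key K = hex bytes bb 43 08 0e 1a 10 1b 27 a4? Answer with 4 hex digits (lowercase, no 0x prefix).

0b80

Key hex bytes bb 43 08 0e 1a 10 1b 27 a4 is 9 bytes > B = 5, so hash it first: H(key) = 9c 88, then zero-pad to 5 bytes: K' = 9c 88 00 00 00.
K' ⊕ ipad = aa be 36 36 36.  K' ⊕ opad = c0 d4 5c 5c 5c.
Inner input = (K'⊕ipad) ∥ m = aa be 36 36 36 ∥ 9f 3a.
Inner hash: even-index sum = 336 mod 256 = 80; odd-index sum = 403 mod 256 = 147 → 50 93.
Outer input = (K'⊕opad) ∥ inner = c0 d4 5c 5c 5c ∥ 50 93.
Outer hash (tag): even-index sum = 523 mod 256 = 11; odd-index sum = 384 mod 256 = 128 → 0b 80.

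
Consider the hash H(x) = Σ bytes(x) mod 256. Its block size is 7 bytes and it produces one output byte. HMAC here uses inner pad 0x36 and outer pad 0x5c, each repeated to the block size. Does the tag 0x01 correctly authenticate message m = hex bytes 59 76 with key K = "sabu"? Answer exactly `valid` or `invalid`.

invalid

Key "sabu" = 73 61 62 75 is 4 bytes ≤ B = 7; zero-pad to 7 bytes: K' = 73 61 62 75 00 00 00.
K' ⊕ ipad = 45 57 54 43 36 36 36; K' ⊕ opad = 2f 3d 3e 29 5c 5c 5c.
Inner hash: sum = 69+87+84+67+54+54+54+89+118 = 676; mod 256 = 164 → a4.
Outer hash (recomputed tag): sum = 47+61+62+41+92+92+92+164 = 651; mod 256 = 139 → 8b.
Recomputed tag = 8b; claimed = 01 → mismatch.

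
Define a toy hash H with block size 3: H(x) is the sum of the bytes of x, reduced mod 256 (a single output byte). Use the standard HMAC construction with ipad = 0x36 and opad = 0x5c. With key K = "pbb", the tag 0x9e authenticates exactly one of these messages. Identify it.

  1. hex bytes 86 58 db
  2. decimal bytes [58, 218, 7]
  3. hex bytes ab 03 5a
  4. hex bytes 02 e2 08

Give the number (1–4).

3

Key "pbb" = 70 62 62 is exactly B = 3 bytes: K' = 70 62 62.
K' ⊕ ipad = 46 54 54; K' ⊕ opad = 2c 3e 3e.
m1: inner = H(46 54 54 86 58 db) = a7; tag = H(2c 3e 3e a7) = 4f
m2: inner = H(46 54 54 3a da 07) = 09; tag = H(2c 3e 3e 09) = b1
m3: inner = H(46 54 54 ab 03 5a) = f6; tag = H(2c 3e 3e f6) = 9e ← matches
m4: inner = H(46 54 54 02 e2 08) = da; tag = H(2c 3e 3e da) = 82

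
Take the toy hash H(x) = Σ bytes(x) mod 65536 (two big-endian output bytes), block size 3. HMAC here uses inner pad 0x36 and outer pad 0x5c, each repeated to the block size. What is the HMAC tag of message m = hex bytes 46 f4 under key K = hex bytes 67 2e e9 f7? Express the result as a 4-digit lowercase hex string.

01cb

Key hex bytes 67 2e e9 f7 is 4 bytes > B = 3, so hash it first: H(key) = 02 75, then zero-pad to 3 bytes: K' = 02 75 00.
K' ⊕ ipad = 34 43 36.  K' ⊕ opad = 5e 29 5c.
Inner input = (K'⊕ipad) ∥ m = 34 43 36 ∥ 46 f4.
Inner hash: sum = 52+67+54+70+244 = 487 → 01 e7.
Outer input = (K'⊕opad) ∥ inner = 5e 29 5c ∥ 01 e7.
Outer hash (tag): sum = 94+41+92+1+231 = 459 → 01 cb.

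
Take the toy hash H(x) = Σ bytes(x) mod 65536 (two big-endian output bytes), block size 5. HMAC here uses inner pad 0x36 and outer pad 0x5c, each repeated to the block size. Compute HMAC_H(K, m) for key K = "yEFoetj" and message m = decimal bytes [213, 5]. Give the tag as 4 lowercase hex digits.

Key "yEFoetj" = 79 45 46 6f 65 74 6a is 7 bytes > B = 5, so hash it first: H(key) = 02 b6, then zero-pad to 5 bytes: K' = 02 b6 00 00 00.
K' ⊕ ipad = 34 80 36 36 36.  K' ⊕ opad = 5e ea 5c 5c 5c.
Inner input = (K'⊕ipad) ∥ m = 34 80 36 36 36 ∥ d5 05.
Inner hash: sum = 52+128+54+54+54+213+5 = 560 → 02 30.
Outer input = (K'⊕opad) ∥ inner = 5e ea 5c 5c 5c ∥ 02 30.
Outer hash (tag): sum = 94+234+92+92+92+2+48 = 654 → 02 8e.

028e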